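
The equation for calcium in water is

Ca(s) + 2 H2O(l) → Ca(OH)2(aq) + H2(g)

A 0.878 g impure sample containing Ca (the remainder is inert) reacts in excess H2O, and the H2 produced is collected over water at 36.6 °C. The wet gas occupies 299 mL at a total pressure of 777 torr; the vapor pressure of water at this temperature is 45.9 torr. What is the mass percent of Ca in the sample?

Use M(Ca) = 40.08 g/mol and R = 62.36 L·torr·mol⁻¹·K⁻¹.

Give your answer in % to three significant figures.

51.7 %

P(H2) = 777 − 45.9 = 731.1 torr
n(H2) = PV/RT = (731.1 × 0.2990) / (62.36 × 309.75) = 0.01132 mol
n(Ca) = (1/1) × 0.01132 = 0.01132 mol
m(Ca) = 0.01132 × 40.08 = 0.4537 g
%Ca = 0.4537 / 0.878 × 100 = 51.67%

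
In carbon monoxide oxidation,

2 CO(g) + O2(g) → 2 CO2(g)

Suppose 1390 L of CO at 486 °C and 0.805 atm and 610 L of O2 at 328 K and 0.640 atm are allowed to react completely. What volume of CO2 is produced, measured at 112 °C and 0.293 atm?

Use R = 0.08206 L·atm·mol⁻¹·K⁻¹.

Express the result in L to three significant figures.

1940 L

n(CO) = PV/RT = (0.805 × 1390) / (0.08206 × 759.15) = 17.96 mol
n(O2) = PV/RT = (0.640 × 610) / (0.08206 × 328) = 14.50 mol
For 17.96 mol CO, stoichiometry requires (1/2) × 17.96 = 8.980 mol O2; 14.50 mol is available, so CO is limiting.
n(CO2) = (2/2) × 17.96 = 17.96 mol
V(CO2) = nRT/P = 17.96 × 0.08206 × 385.15 / 0.293 = 1937 L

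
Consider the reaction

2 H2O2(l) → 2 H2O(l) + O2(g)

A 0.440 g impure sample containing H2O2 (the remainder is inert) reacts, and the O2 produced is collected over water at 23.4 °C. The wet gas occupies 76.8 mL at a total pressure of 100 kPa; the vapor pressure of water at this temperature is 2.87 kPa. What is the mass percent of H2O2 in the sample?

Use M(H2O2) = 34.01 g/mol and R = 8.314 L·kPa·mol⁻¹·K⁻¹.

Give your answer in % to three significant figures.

P(O2) = 100 − 2.87 = 97.13 kPa
n(O2) = PV/RT = (97.13 × 0.07680) / (8.314 × 296.55) = 0.003026 mol
n(H2O2) = (2/1) × 0.003026 = 0.006052 mol
m(H2O2) = 0.006052 × 34.01 = 0.2058 g
%H2O2 = 0.2058 / 0.440 × 100 = 46.77%

46.8 %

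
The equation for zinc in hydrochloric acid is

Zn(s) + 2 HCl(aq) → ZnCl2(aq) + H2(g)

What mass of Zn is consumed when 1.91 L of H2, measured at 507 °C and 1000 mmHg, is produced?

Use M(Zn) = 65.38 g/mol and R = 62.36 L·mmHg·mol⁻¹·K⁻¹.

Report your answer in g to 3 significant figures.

2.57 g

n(H2) = PV/RT = (1000 × 1.91) / (62.36 × 780.15) = 0.03926 mol
n(Zn) = (1/1) × 0.03926 = 0.03926 mol
m(Zn) = 0.03926 × 65.38 = 2.567 g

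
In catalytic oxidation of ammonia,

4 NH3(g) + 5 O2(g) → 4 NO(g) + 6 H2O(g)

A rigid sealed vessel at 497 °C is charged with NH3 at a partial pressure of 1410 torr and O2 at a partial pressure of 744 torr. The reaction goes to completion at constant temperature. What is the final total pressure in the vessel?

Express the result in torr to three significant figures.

2300 torr

Because the vessel is rigid and T is held at 497 °C, work the stoichiometry in partial pressures (P_i = n_iRT/V).
P(O2) required for 1410 torr of NH3 = (5/4) × 1410 = 1762 torr; available 744 torr, so O2 is limiting.
P(NH3) remaining = 1410 − (4/5) × 744 = 814.8 torr
P(gaseous products) = (4+6)/5 × 744 = 1488 torr
P_total at 497 °C = 814.8 + 1488 = 2303 torr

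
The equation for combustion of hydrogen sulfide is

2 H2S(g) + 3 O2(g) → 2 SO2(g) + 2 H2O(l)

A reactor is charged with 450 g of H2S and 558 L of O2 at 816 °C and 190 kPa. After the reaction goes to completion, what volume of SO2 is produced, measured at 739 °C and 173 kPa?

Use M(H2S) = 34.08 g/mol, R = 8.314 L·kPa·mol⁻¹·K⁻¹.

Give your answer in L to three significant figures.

n(H2S) = 450 / 34.08 = 13.20 mol
n(O2) = PV/RT = (190 × 558) / (8.314 × 1089.15) = 11.71 mol
For 13.20 mol H2S, stoichiometry requires (3/2) × 13.20 = 19.80 mol O2; 11.71 mol is available, so O2 is limiting.
n(SO2) = (2/3) × 11.71 = 7.807 mol
V(SO2) = nRT/P = 7.807 × 8.314 × 1012.15 / 173 = 379.7 L

380 L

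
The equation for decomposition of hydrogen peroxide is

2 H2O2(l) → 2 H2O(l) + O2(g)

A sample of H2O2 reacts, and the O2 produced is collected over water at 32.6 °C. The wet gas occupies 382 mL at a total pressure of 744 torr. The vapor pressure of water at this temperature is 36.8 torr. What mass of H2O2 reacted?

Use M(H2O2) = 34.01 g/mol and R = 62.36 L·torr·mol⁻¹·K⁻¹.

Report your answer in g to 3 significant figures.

P(O2) = 744 − 36.8 = 707.2 torr
n(O2) = PV/RT = (707.2 × 0.3820) / (62.36 × 305.75) = 0.01417 mol
n(H2O2) = (2/1) × 0.01417 = 0.02834 mol
m(H2O2) = 0.02834 × 34.01 = 0.9638 g

0.964 g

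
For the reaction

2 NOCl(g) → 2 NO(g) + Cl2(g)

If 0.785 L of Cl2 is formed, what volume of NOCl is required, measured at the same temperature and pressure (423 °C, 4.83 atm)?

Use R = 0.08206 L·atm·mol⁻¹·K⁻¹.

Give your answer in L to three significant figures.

1.57 L

At constant T and P, gas volumes are in the mole ratio: V(NOCl) = (2/1) × 0.785 = 1.570 L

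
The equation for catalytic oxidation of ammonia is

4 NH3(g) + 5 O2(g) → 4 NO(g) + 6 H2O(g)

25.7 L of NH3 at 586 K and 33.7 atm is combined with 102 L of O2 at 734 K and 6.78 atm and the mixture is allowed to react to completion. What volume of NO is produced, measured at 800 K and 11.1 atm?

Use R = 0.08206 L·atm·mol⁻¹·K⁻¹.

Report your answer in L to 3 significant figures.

n(NH3) = PV/RT = (33.7 × 25.7) / (0.08206 × 586) = 18.01 mol
n(O2) = PV/RT = (6.78 × 102) / (0.08206 × 734) = 11.48 mol
For 18.01 mol NH3, stoichiometry requires (5/4) × 18.01 = 22.51 mol O2; 11.48 mol is available, so O2 is limiting.
n(NO) = (4/5) × 11.48 = 9.184 mol
V(NO) = nRT/P = 9.184 × 0.08206 × 800 / 11.1 = 54.32 L

54.3 L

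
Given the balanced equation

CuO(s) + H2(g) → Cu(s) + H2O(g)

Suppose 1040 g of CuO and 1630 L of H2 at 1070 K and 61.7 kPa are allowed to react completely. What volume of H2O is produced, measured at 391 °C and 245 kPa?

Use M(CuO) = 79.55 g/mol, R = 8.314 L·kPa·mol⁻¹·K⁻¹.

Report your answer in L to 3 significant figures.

255 L

n(CuO) = 1040 / 79.55 = 13.07 mol
n(H2) = PV/RT = (61.7 × 1630) / (8.314 × 1070) = 11.31 mol
For 13.07 mol CuO, stoichiometry requires (1/1) × 13.07 = 13.07 mol H2; 11.31 mol is available, so H2 is limiting.
n(H2O) = (1/1) × 11.31 = 11.31 mol
V(H2O) = nRT/P = 11.31 × 8.314 × 664.15 / 245 = 254.9 L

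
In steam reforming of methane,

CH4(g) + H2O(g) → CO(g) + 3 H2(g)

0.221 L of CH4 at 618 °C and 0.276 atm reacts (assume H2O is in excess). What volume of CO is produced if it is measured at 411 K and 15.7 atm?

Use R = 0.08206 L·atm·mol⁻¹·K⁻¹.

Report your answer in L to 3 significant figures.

n(CH4) = PV/RT = (0.276 × 0.221) / (0.08206 × 891.15) = 0.0008341 mol
n(CO) = (1/1) × 0.0008341 = 0.0008341 mol
V = nRT/P = 0.0008341 × 0.08206 × 411 / 15.7 = 0.001792 L

0.00179 L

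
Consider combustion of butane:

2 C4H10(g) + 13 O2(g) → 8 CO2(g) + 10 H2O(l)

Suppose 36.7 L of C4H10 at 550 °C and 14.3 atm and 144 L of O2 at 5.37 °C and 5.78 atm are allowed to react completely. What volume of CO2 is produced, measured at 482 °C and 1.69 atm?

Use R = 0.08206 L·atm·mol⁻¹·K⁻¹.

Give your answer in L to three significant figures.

822 L

n(C4H10) = PV/RT = (14.3 × 36.7) / (0.08206 × 823.15) = 7.769 mol
n(O2) = PV/RT = (5.78 × 144) / (0.08206 × 278.52) = 36.42 mol
For 7.769 mol C4H10, stoichiometry requires (13/2) × 7.769 = 50.50 mol O2; 36.42 mol is available, so O2 is limiting.
n(CO2) = (8/13) × 36.42 = 22.41 mol
V(CO2) = nRT/P = 22.41 × 0.08206 × 755.15 / 1.69 = 821.7 L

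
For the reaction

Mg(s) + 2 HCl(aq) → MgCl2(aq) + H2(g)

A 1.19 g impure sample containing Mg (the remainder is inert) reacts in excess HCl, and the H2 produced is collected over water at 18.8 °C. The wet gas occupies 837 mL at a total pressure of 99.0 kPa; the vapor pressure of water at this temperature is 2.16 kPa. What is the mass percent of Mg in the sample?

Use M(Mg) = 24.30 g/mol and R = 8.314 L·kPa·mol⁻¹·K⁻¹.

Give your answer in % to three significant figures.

68.2 %

P(H2) = 99.0 − 2.16 = 96.84 kPa
n(H2) = PV/RT = (96.84 × 0.8370) / (8.314 × 291.95) = 0.03339 mol
n(Mg) = (1/1) × 0.03339 = 0.03339 mol
m(Mg) = 0.03339 × 24.30 = 0.8114 g
%Mg = 0.8114 / 1.19 × 100 = 68.18%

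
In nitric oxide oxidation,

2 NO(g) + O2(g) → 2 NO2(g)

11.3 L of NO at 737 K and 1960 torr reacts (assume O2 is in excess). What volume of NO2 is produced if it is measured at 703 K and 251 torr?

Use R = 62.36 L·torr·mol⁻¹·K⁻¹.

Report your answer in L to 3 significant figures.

84.2 L

n(NO) = PV/RT = (1960 × 11.3) / (62.36 × 737) = 0.4819 mol
n(NO2) = (2/2) × 0.4819 = 0.4819 mol
V = nRT/P = 0.4819 × 62.36 × 703 / 251 = 84.17 L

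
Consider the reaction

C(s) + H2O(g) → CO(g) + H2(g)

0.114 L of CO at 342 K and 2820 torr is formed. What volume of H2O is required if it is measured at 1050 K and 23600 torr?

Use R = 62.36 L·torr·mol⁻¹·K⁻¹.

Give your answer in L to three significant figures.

n(CO) = PV/RT = (2820 × 0.114) / (62.36 × 342) = 0.01507 mol
n(H2O) = (1/1) × 0.01507 = 0.01507 mol
V = nRT/P = 0.01507 × 62.36 × 1050 / 23600 = 0.04181 L

0.0418 L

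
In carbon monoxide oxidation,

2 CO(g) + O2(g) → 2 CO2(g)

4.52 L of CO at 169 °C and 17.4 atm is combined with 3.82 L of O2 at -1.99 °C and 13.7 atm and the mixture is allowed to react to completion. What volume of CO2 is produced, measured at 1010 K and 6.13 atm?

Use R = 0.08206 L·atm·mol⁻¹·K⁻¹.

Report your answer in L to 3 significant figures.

29.3 L

n(CO) = PV/RT = (17.4 × 4.52) / (0.08206 × 442.15) = 2.168 mol
n(O2) = PV/RT = (13.7 × 3.82) / (0.08206 × 271.16) = 2.352 mol
For 2.168 mol CO, stoichiometry requires (1/2) × 2.168 = 1.084 mol O2; 2.352 mol is available, so CO is limiting.
n(CO2) = (2/2) × 2.168 = 2.168 mol
V(CO2) = nRT/P = 2.168 × 0.08206 × 1010 / 6.13 = 29.31 L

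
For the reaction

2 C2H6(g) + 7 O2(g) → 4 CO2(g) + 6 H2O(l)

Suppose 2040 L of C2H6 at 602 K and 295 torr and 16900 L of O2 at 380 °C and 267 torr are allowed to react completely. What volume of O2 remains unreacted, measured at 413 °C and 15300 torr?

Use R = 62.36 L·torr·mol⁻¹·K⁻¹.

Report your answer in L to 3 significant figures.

n(C2H6) = PV/RT = (295 × 2040) / (62.36 × 602) = 16.03 mol
n(O2) = PV/RT = (267 × 16900) / (62.36 × 653.15) = 110.8 mol
For 16.03 mol C2H6, stoichiometry requires (7/2) × 16.03 = 56.11 mol O2; 110.8 mol is available, so C2H6 is limiting.
n(O2) consumed = (7/2) × 16.03 = 56.11 mol; remaining = 110.8 − 56.11 = 54.69 mol
V(O2) = nRT/P = 54.69 × 62.36 × 686.15 / 15300 = 152.9 L

153 L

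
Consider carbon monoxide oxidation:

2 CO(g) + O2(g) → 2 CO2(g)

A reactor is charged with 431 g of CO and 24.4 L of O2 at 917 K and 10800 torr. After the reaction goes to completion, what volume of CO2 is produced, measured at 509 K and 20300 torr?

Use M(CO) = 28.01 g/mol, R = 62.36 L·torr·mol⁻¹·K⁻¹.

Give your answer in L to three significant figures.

14.4 L

n(CO) = 431 / 28.01 = 15.39 mol
n(O2) = PV/RT = (10800 × 24.4) / (62.36 × 917) = 4.608 mol
For 15.39 mol CO, stoichiometry requires (1/2) × 15.39 = 7.695 mol O2; 4.608 mol is available, so O2 is limiting.
n(CO2) = (2/1) × 4.608 = 9.216 mol
V(CO2) = nRT/P = 9.216 × 62.36 × 509 / 20300 = 14.41 L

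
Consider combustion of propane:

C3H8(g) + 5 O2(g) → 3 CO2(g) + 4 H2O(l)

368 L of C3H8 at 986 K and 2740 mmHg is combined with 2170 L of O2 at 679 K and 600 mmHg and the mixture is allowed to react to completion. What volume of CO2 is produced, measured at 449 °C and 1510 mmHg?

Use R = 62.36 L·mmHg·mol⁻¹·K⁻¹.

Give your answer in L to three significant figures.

n(C3H8) = PV/RT = (2740 × 368) / (62.36 × 986) = 16.40 mol
n(O2) = PV/RT = (600 × 2170) / (62.36 × 679) = 30.75 mol
For 16.40 mol C3H8, stoichiometry requires (5/1) × 16.40 = 82.00 mol O2; 30.75 mol is available, so O2 is limiting.
n(CO2) = (3/5) × 30.75 = 18.45 mol
V(CO2) = nRT/P = 18.45 × 62.36 × 722.15 / 1510 = 550.2 L

550 L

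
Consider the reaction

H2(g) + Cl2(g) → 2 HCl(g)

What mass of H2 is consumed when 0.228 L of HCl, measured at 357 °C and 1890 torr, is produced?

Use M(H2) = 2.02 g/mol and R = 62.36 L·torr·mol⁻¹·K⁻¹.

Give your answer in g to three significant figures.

n(HCl) = PV/RT = (1890 × 0.228) / (62.36 × 630.15) = 0.01097 mol
n(H2) = (1/2) × 0.01097 = 0.005485 mol
m(H2) = 0.005485 × 2.02 = 0.01108 g

0.0111 g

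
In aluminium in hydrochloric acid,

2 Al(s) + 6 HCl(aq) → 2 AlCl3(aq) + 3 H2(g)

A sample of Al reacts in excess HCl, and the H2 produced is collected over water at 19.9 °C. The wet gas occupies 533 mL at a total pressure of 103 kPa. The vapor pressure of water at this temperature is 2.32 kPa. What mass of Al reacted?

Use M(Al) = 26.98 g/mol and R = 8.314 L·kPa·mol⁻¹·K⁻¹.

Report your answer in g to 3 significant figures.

0.396 g

P(H2) = 103 − 2.32 = 100.7 kPa
n(H2) = PV/RT = (100.7 × 0.5330) / (8.314 × 293.05) = 0.02203 mol
n(Al) = (2/3) × 0.02203 = 0.01469 mol
m(Al) = 0.01469 × 26.98 = 0.3963 g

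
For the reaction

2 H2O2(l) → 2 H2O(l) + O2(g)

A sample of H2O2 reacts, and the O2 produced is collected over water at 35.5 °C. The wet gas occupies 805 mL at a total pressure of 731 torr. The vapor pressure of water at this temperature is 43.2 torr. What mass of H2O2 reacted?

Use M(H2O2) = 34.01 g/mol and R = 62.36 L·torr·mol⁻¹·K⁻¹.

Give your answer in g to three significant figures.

1.96 g

P(O2) = 731 − 43.2 = 687.8 torr
n(O2) = PV/RT = (687.8 × 0.8050) / (62.36 × 308.65) = 0.02877 mol
n(H2O2) = (2/1) × 0.02877 = 0.05754 mol
m(H2O2) = 0.05754 × 34.01 = 1.957 g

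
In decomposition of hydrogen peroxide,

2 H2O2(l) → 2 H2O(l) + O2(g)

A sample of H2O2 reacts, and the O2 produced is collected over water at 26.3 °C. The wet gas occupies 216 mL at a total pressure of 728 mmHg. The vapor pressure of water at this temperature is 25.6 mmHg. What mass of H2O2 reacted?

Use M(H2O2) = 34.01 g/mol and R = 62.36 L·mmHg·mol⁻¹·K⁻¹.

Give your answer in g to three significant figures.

0.553 g

P(O2) = 728 − 25.6 = 702.4 mmHg
n(O2) = PV/RT = (702.4 × 0.2160) / (62.36 × 299.45) = 0.008125 mol
n(H2O2) = (2/1) × 0.008125 = 0.01625 mol
m(H2O2) = 0.01625 × 34.01 = 0.5527 g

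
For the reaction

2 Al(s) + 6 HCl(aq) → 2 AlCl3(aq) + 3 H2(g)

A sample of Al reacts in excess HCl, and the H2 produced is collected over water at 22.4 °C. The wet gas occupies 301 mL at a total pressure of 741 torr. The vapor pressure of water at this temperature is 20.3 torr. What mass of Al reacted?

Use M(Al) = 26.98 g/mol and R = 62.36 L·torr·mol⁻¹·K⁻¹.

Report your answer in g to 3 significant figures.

0.212 g

P(H2) = 741 − 20.3 = 720.7 torr
n(H2) = PV/RT = (720.7 × 0.3010) / (62.36 × 295.55) = 0.01177 mol
n(Al) = (2/3) × 0.01177 = 0.007847 mol
m(Al) = 0.007847 × 26.98 = 0.2117 g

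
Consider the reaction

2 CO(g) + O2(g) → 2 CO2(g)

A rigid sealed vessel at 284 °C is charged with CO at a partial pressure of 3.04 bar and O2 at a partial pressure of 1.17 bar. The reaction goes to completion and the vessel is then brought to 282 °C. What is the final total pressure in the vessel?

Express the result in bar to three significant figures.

Because the vessel is rigid and T is held at 284 °C, work the stoichiometry in partial pressures (P_i = n_iRT/V).
P(O2) required for 3.04 bar of CO = (1/2) × 3.04 = 1.520 bar; available 1.17 bar, so O2 is limiting.
P(CO) remaining = 3.04 − (2/1) × 1.17 = 0.7000 bar
P(gaseous products) = (2)/1 × 1.17 = 2.340 bar
P_total at 284 °C = 0.7000 + 2.340 = 3.040 bar
Scaling to 282 °C: P = 3.040 × 555.15/557.15 = 3.029 bar

3.03 bar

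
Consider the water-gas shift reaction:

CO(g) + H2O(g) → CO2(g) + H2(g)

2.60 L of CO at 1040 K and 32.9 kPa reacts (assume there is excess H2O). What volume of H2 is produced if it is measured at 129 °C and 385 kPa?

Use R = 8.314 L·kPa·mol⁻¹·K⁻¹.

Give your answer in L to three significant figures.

n(CO) = PV/RT = (32.9 × 2.60) / (8.314 × 1040) = 0.009893 mol
n(H2) = (1/1) × 0.009893 = 0.009893 mol
V = nRT/P = 0.009893 × 8.314 × 402.15 / 385 = 0.08591 L

0.0859 L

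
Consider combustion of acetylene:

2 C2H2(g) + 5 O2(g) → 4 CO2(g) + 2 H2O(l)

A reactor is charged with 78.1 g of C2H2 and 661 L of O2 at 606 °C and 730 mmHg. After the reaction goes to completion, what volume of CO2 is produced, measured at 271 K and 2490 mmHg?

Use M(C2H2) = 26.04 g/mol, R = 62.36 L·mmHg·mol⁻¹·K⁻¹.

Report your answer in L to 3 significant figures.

n(C2H2) = 78.1 / 26.04 = 2.999 mol
n(O2) = PV/RT = (730 × 661) / (62.36 × 879.15) = 8.801 mol
For 2.999 mol C2H2, stoichiometry requires (5/2) × 2.999 = 7.498 mol O2; 8.801 mol is available, so C2H2 is limiting.
n(CO2) = (4/2) × 2.999 = 5.998 mol
V(CO2) = nRT/P = 5.998 × 62.36 × 271 / 2490 = 40.71 L

40.7 L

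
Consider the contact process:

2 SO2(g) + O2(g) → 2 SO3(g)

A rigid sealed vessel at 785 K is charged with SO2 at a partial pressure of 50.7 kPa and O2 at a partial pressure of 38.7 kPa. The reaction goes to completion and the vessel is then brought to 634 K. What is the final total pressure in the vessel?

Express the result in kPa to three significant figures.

51.7 kPa

At constant V, partial pressures at 785 K are proportional to moles, so apply stoichiometry directly to pressures.
P(O2) required for 50.7 kPa of SO2 = (1/2) × 50.7 = 25.35 kPa; available 38.7 kPa, so SO2 is limiting.
P(O2) remaining = 38.7 − (1/2) × 50.7 = 13.35 kPa
P(gaseous products) = (2)/2 × 50.7 = 50.70 kPa
P_total at 785 K = 13.35 + 50.70 = 64.05 kPa
Scaling to 634 K: P = 64.05 × 634/785 = 51.73 kPa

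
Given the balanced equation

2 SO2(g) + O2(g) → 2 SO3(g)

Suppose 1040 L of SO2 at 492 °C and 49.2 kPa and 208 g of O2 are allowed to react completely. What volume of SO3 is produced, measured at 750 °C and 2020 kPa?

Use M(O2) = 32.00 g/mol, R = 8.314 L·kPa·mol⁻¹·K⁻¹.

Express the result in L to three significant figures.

33.9 L

n(SO2) = PV/RT = (49.2 × 1040) / (8.314 × 765.15) = 8.043 mol
n(O2) = 208 / 32.00 = 6.500 mol
For 8.043 mol SO2, stoichiometry requires (1/2) × 8.043 = 4.021 mol O2; 6.500 mol is available, so SO2 is limiting.
n(SO3) = (2/2) × 8.043 = 8.043 mol
V(SO3) = nRT/P = 8.043 × 8.314 × 1023.15 / 2020 = 33.87 L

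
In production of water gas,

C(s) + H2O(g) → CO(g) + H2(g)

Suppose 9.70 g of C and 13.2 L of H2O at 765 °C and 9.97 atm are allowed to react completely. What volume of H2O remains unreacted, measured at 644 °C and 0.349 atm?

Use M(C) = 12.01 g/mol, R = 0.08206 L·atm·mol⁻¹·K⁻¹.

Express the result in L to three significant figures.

159 L

n(C) = 9.70 / 12.01 = 0.8077 mol
n(H2O) = PV/RT = (9.97 × 13.2) / (0.08206 × 1038.15) = 1.545 mol
For 0.8077 mol C, stoichiometry requires (1/1) × 0.8077 = 0.8077 mol H2O; 1.545 mol is available, so C is limiting.
n(H2O) consumed = (1/1) × 0.8077 = 0.8077 mol; remaining = 1.545 − 0.8077 = 0.7373 mol
V(H2O) = nRT/P = 0.7373 × 0.08206 × 917.15 / 0.349 = 159.0 L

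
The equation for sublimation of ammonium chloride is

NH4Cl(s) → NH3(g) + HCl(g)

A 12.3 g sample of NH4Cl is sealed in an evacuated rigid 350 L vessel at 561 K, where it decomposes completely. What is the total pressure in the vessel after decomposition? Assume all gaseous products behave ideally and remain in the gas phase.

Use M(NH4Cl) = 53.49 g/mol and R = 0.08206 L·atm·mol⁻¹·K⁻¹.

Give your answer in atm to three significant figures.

0.0605 atm

n(NH4Cl) = 12.3 / 53.49 = 0.2299 mol
n(gas produced) = (2/1) × 0.2299 = 0.4598 mol
P = nRT/V = 0.4598 × 0.08206 × 561 / 350 = 0.06048 atm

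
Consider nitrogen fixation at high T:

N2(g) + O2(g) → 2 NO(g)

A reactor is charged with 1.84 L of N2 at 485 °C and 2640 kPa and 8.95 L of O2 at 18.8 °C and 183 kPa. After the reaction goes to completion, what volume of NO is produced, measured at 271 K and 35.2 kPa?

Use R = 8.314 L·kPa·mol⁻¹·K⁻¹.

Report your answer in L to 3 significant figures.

n(N2) = PV/RT = (2640 × 1.84) / (8.314 × 758.15) = 0.7706 mol
n(O2) = PV/RT = (183 × 8.95) / (8.314 × 291.95) = 0.6748 mol
For 0.7706 mol N2, stoichiometry requires (1/1) × 0.7706 = 0.7706 mol O2; 0.6748 mol is available, so O2 is limiting.
n(NO) = (2/1) × 0.6748 = 1.350 mol
V(NO) = nRT/P = 1.350 × 8.314 × 271 / 35.2 = 86.41 L

86.4 L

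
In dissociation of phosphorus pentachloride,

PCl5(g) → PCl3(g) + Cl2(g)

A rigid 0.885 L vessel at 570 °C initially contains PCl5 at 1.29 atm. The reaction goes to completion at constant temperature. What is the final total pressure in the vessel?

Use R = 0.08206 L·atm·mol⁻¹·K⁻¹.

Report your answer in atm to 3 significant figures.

Since T and V are fixed, P_final/P_initial = n_final/n_initial = 2/1.
P_final = (2/1) × 1.29 = 2.580 atm

2.58 atm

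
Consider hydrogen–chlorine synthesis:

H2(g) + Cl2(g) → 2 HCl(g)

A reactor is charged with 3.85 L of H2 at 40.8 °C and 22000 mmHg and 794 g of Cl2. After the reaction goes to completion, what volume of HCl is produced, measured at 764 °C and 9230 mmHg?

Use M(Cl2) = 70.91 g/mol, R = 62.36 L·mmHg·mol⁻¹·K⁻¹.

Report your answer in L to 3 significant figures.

60.6 L

n(H2) = PV/RT = (22000 × 3.85) / (62.36 × 313.95) = 4.326 mol
n(Cl2) = 794 / 70.91 = 11.20 mol
For 4.326 mol H2, stoichiometry requires (1/1) × 4.326 = 4.326 mol Cl2; 11.20 mol is available, so H2 is limiting.
n(HCl) = (2/1) × 4.326 = 8.652 mol
V(HCl) = nRT/P = 8.652 × 62.36 × 1037.15 / 9230 = 60.63 L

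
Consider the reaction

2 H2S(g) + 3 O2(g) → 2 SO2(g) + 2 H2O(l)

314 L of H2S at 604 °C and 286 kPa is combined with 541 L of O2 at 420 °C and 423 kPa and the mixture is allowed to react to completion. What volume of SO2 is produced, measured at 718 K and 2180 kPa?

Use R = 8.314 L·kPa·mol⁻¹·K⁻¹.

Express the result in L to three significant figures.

n(H2S) = PV/RT = (286 × 314) / (8.314 × 877.15) = 12.31 mol
n(O2) = PV/RT = (423 × 541) / (8.314 × 693.15) = 39.71 mol
For 12.31 mol H2S, stoichiometry requires (3/2) × 12.31 = 18.46 mol O2; 39.71 mol is available, so H2S is limiting.
n(SO2) = (2/2) × 12.31 = 12.31 mol
V(SO2) = nRT/P = 12.31 × 8.314 × 718 / 2180 = 33.71 L

33.7 L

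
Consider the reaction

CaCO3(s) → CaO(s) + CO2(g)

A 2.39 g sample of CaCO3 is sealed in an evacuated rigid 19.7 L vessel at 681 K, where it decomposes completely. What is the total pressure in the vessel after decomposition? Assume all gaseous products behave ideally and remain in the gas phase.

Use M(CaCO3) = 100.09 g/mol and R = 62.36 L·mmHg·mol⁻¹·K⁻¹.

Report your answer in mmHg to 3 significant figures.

51.5 mmHg

n(CaCO3) = 2.39 / 100.09 = 0.02388 mol
n(gas produced) = (1/1) × 0.02388 = 0.02388 mol
P = nRT/V = 0.02388 × 62.36 × 681 / 19.7 = 51.48 mmHg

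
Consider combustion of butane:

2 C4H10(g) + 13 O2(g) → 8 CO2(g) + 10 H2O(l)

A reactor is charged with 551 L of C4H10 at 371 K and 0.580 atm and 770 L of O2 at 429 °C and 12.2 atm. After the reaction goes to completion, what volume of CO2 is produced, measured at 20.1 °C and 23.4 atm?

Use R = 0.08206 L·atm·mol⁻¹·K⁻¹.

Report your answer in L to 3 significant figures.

n(C4H10) = PV/RT = (0.580 × 551) / (0.08206 × 371) = 10.50 mol
n(O2) = PV/RT = (12.2 × 770) / (0.08206 × 702.15) = 163.0 mol
For 10.50 mol C4H10, stoichiometry requires (13/2) × 10.50 = 68.25 mol O2; 163.0 mol is available, so C4H10 is limiting.
n(CO2) = (8/2) × 10.50 = 42.00 mol
V(CO2) = nRT/P = 42.00 × 0.08206 × 293.25 / 23.4 = 43.19 L

43.2 L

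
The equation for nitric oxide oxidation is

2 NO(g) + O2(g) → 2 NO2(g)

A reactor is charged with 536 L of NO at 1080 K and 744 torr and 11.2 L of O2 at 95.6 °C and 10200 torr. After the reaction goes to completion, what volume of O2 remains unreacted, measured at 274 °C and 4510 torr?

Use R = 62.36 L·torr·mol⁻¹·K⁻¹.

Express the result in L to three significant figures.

15.2 L

n(NO) = PV/RT = (744 × 536) / (62.36 × 1080) = 5.921 mol
n(O2) = PV/RT = (10200 × 11.2) / (62.36 × 368.75) = 4.968 mol
For 5.921 mol NO, stoichiometry requires (1/2) × 5.921 = 2.961 mol O2; 4.968 mol is available, so NO is limiting.
n(O2) consumed = (1/2) × 5.921 = 2.961 mol; remaining = 4.968 − 2.961 = 2.007 mol
V(O2) = nRT/P = 2.007 × 62.36 × 547.15 / 4510 = 15.18 L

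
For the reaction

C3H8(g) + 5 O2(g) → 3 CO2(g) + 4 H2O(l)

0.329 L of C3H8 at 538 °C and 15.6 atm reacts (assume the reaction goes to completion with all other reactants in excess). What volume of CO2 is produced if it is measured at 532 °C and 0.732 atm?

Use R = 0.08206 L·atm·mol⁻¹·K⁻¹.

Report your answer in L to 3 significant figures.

20.9 L

n(C3H8) = PV/RT = (15.6 × 0.329) / (0.08206 × 811.15) = 0.07711 mol
n(CO2) = (3/1) × 0.07711 = 0.2313 mol
V = nRT/P = 0.2313 × 0.08206 × 805.15 / 0.732 = 20.88 L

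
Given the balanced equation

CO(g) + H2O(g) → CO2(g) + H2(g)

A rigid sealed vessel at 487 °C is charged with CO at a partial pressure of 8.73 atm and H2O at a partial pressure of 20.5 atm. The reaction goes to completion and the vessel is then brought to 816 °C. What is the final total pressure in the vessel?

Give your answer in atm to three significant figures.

41.9 atm

With V and T fixed, P_i ∝ n_i, so the mole ratios apply directly to partial pressures at 487 °C.
P(H2O) required for 8.73 atm of CO = (1/1) × 8.73 = 8.730 atm; available 20.5 atm, so CO is limiting.
P(H2O) remaining = 20.5 − (1/1) × 8.73 = 11.77 atm
P(gaseous products) = (1+1)/1 × 8.73 = 17.46 atm
P_total at 487 °C = 11.77 + 17.46 = 29.23 atm
Scaling to 816 °C: P = 29.23 × 1089.15/760.15 = 41.88 atm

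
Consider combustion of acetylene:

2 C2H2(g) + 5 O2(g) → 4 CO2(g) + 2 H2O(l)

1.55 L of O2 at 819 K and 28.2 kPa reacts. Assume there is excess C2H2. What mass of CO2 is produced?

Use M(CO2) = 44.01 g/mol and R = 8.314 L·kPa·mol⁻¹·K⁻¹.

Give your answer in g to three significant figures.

n(O2) = PV/RT = (28.2 × 1.55) / (8.314 × 819) = 0.006419 mol
n(CO2) = (4/5) × 0.006419 = 0.005135 mol
m(CO2) = 0.005135 × 44.01 = 0.2260 g

0.226 g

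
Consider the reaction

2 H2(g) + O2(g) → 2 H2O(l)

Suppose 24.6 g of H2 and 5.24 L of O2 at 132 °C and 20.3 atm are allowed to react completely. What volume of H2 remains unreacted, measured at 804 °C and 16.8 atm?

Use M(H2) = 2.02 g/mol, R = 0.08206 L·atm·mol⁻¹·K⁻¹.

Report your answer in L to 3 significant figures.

n(H2) = 24.6 / 2.02 = 12.18 mol
n(O2) = PV/RT = (20.3 × 5.24) / (0.08206 × 405.15) = 3.199 mol
For 12.18 mol H2, stoichiometry requires (1/2) × 12.18 = 6.090 mol O2; 3.199 mol is available, so O2 is limiting.
n(H2) consumed = (2/1) × 3.199 = 6.398 mol; remaining = 12.18 − 6.398 = 5.782 mol
V(H2) = nRT/P = 5.782 × 0.08206 × 1077.15 / 16.8 = 30.42 L

30.4 L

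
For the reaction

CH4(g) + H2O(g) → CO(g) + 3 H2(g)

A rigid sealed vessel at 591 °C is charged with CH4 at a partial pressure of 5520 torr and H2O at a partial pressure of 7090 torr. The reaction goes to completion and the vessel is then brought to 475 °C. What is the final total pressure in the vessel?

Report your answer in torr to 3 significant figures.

With V and T fixed, P_i ∝ n_i, so the mole ratios apply directly to partial pressures at 591 °C.
P(H2O) required for 5520 torr of CH4 = (1/1) × 5520 = 5520 torr; available 7090 torr, so CH4 is limiting.
P(H2O) remaining = 7090 − (1/1) × 5520 = 1570 torr
P(gaseous products) = (1+3)/1 × 5520 = 22080 torr
P_total at 591 °C = 1570 + 22080 = 23650 torr
Scaling to 475 °C: P = 23650 × 748.15/864.15 = 20480 torr

20500 torr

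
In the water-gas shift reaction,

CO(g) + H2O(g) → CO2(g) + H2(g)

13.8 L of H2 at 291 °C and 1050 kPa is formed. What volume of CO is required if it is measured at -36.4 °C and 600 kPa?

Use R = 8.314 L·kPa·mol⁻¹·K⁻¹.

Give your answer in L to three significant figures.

n(H2) = PV/RT = (1050 × 13.8) / (8.314 × 564.15) = 3.089 mol
n(CO) = (1/1) × 3.089 = 3.089 mol
V = nRT/P = 3.089 × 8.314 × 236.75 / 600 = 10.13 L

10.1 L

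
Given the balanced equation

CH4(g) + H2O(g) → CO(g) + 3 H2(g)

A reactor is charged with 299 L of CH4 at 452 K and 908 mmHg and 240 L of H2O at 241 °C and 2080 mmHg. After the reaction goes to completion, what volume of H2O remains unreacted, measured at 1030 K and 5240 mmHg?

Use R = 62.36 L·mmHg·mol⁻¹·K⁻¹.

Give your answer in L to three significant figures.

n(CH4) = PV/RT = (908 × 299) / (62.36 × 452) = 9.632 mol
n(H2O) = PV/RT = (2080 × 240) / (62.36 × 514.15) = 15.57 mol
For 9.632 mol CH4, stoichiometry requires (1/1) × 9.632 = 9.632 mol H2O; 15.57 mol is available, so CH4 is limiting.
n(H2O) consumed = (1/1) × 9.632 = 9.632 mol; remaining = 15.57 − 9.632 = 5.938 mol
V(H2O) = nRT/P = 5.938 × 62.36 × 1030 / 5240 = 72.79 L

72.8 L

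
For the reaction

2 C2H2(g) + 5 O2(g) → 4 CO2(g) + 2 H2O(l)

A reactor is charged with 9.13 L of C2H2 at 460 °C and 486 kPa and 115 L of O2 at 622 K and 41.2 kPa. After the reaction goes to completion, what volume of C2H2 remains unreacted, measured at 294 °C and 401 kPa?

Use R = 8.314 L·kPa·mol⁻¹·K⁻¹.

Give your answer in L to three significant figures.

4.25 L

n(C2H2) = PV/RT = (486 × 9.13) / (8.314 × 733.15) = 0.7280 mol
n(O2) = PV/RT = (41.2 × 115) / (8.314 × 622) = 0.9162 mol
For 0.7280 mol C2H2, stoichiometry requires (5/2) × 0.7280 = 1.820 mol O2; 0.9162 mol is available, so O2 is limiting.
n(C2H2) consumed = (2/5) × 0.9162 = 0.3665 mol; remaining = 0.7280 − 0.3665 = 0.3615 mol
V(C2H2) = nRT/P = 0.3615 × 8.314 × 567.15 / 401 = 4.251 L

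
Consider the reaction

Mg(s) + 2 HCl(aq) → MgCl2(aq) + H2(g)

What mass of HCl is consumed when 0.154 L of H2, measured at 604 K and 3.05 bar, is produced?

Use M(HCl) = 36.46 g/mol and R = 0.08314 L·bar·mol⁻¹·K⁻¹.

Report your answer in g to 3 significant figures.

n(H2) = PV/RT = (3.05 × 0.154) / (0.08314 × 604) = 0.009353 mol
n(HCl) = (2/1) × 0.009353 = 0.01871 mol
m(HCl) = 0.01871 × 36.46 = 0.6822 g

0.682 g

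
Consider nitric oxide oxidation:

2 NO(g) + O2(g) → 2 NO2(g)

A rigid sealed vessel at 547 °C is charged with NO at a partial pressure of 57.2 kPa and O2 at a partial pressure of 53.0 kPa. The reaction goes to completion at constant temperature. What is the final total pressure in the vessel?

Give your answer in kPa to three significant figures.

81.6 kPa

At constant V, partial pressures at 547 °C are proportional to moles, so apply stoichiometry directly to pressures.
P(O2) required for 57.2 kPa of NO = (1/2) × 57.2 = 28.60 kPa; available 53.0 kPa, so NO is limiting.
P(O2) remaining = 53.0 − (1/2) × 57.2 = 24.40 kPa
P(gaseous products) = (2)/2 × 57.2 = 57.20 kPa
P_total at 547 °C = 24.40 + 57.20 = 81.60 kPa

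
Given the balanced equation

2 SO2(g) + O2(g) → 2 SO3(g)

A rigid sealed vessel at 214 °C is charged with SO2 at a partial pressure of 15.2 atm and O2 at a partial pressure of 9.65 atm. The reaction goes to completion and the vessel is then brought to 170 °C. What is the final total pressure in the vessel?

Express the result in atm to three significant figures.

With V and T fixed, P_i ∝ n_i, so the mole ratios apply directly to partial pressures at 214 °C.
P(O2) required for 15.2 atm of SO2 = (1/2) × 15.2 = 7.600 atm; available 9.65 atm, so SO2 is limiting.
P(O2) remaining = 9.65 − (1/2) × 15.2 = 2.050 atm
P(gaseous products) = (2)/2 × 15.2 = 15.20 atm
P_total at 214 °C = 2.050 + 15.20 = 17.25 atm
Scaling to 170 °C: P = 17.25 × 443.15/487.15 = 15.69 atm

15.7 atm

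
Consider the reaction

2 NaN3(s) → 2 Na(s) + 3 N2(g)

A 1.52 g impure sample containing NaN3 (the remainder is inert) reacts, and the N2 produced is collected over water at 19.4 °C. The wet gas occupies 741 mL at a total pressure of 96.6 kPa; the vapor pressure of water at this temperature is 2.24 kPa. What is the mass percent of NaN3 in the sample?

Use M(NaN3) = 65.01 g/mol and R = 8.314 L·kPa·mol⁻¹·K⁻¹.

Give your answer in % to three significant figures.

82.0 %

P(N2) = 96.6 − 2.24 = 94.36 kPa
n(N2) = PV/RT = (94.36 × 0.7410) / (8.314 × 292.55) = 0.02875 mol
n(NaN3) = (2/3) × 0.02875 = 0.01917 mol
m(NaN3) = 0.01917 × 65.01 = 1.246 g
%NaN3 = 1.246 / 1.52 × 100 = 81.97%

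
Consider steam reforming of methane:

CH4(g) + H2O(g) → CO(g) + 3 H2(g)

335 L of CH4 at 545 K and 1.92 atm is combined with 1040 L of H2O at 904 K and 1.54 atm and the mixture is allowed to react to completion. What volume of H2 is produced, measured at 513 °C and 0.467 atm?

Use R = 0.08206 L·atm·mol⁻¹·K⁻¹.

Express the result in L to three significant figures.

5960 L

n(CH4) = PV/RT = (1.92 × 335) / (0.08206 × 545) = 14.38 mol
n(H2O) = PV/RT = (1.54 × 1040) / (0.08206 × 904) = 21.59 mol
For 14.38 mol CH4, stoichiometry requires (1/1) × 14.38 = 14.38 mol H2O; 21.59 mol is available, so CH4 is limiting.
n(H2) = (3/1) × 14.38 = 43.14 mol
V(H2) = nRT/P = 43.14 × 0.08206 × 786.15 / 0.467 = 5959 L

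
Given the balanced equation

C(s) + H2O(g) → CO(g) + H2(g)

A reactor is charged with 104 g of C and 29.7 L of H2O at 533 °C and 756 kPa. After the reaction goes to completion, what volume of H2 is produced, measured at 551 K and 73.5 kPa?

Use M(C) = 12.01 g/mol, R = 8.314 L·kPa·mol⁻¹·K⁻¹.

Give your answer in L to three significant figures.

n(C) = 104 / 12.01 = 8.659 mol
n(H2O) = PV/RT = (756 × 29.7) / (8.314 × 806.15) = 3.350 mol
For 8.659 mol C, stoichiometry requires (1/1) × 8.659 = 8.659 mol H2O; 3.350 mol is available, so H2O is limiting.
n(H2) = (1/1) × 3.350 = 3.350 mol
V(H2) = nRT/P = 3.350 × 8.314 × 551 / 73.5 = 208.8 L

209 L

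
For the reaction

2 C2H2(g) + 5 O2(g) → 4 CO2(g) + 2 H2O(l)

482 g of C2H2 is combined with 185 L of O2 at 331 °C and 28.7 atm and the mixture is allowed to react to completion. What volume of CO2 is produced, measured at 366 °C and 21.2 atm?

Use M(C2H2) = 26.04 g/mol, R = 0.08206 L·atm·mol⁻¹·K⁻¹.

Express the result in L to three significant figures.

91.6 L

n(C2H2) = 482 / 26.04 = 18.51 mol
n(O2) = PV/RT = (28.7 × 185) / (0.08206 × 604.15) = 107.1 mol
For 18.51 mol C2H2, stoichiometry requires (5/2) × 18.51 = 46.28 mol O2; 107.1 mol is available, so C2H2 is limiting.
n(CO2) = (4/2) × 18.51 = 37.02 mol
V(CO2) = nRT/P = 37.02 × 0.08206 × 639.15 / 21.2 = 91.59 L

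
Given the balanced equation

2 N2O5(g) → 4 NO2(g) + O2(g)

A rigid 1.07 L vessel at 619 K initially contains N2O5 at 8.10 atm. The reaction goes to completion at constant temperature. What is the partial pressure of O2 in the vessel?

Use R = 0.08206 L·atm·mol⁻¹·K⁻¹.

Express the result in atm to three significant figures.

n(N2O5)₀ = PV/RT = (8.10 × 1.07) / (0.08206 × 619) = 0.1706 mol
n(O2) = (1/2) × 0.1706 = 0.08530 mol
P(O2) = nRT/V = 0.08530 × 0.08206 × 619 / 1.07 = 4.049 atm

4.05 atm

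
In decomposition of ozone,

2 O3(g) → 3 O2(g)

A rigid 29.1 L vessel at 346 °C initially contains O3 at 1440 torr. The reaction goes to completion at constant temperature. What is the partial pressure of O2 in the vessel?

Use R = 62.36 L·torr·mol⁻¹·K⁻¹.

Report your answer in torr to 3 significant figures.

n(O3)₀ = PV/RT = (1440 × 29.1) / (62.36 × 619.15) = 1.085 mol
n(O2) = (3/2) × 1.085 = 1.627 mol
P(O2) = nRT/V = 1.627 × 62.36 × 619.15 / 29.1 = 2159 torr

2160 torr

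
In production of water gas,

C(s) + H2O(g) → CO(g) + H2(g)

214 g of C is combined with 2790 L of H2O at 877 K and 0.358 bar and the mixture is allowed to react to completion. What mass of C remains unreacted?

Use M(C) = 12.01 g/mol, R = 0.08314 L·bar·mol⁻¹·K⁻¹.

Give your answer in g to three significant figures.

49.5 g

n(C) = 214 / 12.01 = 17.82 mol
n(H2O) = PV/RT = (0.358 × 2790) / (0.08314 × 877) = 13.70 mol
For 17.82 mol C, stoichiometry requires (1/1) × 17.82 = 17.82 mol H2O; 13.70 mol is available, so H2O is limiting.
n(C) consumed = (1/1) × 13.70 = 13.70 mol; remaining = 17.82 − 13.70 = 4.120 mol
m(C) = 4.120 × 12.01 = 49.48 g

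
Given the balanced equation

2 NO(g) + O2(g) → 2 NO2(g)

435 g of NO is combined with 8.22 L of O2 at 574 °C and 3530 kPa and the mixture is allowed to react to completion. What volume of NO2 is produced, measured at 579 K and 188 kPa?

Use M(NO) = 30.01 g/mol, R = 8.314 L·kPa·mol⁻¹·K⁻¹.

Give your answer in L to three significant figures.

n(NO) = 435 / 30.01 = 14.50 mol
n(O2) = PV/RT = (3530 × 8.22) / (8.314 × 847.15) = 4.120 mol
For 14.50 mol NO, stoichiometry requires (1/2) × 14.50 = 7.250 mol O2; 4.120 mol is available, so O2 is limiting.
n(NO2) = (2/1) × 4.120 = 8.240 mol
V(NO2) = nRT/P = 8.240 × 8.314 × 579 / 188 = 211.0 L

211 L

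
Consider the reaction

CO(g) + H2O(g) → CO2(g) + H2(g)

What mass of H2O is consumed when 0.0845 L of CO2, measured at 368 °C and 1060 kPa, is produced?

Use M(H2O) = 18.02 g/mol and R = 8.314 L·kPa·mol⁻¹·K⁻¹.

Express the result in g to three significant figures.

n(CO2) = PV/RT = (1060 × 0.0845) / (8.314 × 641.15) = 0.01680 mol
n(H2O) = (1/1) × 0.01680 = 0.01680 mol
m(H2O) = 0.01680 × 18.02 = 0.3027 g

0.303 g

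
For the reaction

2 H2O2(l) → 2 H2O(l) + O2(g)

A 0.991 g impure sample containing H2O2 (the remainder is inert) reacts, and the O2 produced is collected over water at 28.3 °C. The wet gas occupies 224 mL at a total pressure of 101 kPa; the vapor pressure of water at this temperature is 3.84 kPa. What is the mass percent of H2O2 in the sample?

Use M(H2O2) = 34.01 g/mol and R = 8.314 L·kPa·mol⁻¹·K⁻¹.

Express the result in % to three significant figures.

59.6 %

P(O2) = 101 − 3.84 = 97.16 kPa
n(O2) = PV/RT = (97.16 × 0.2240) / (8.314 × 301.45) = 0.008684 mol
n(H2O2) = (2/1) × 0.008684 = 0.01737 mol
m(H2O2) = 0.01737 × 34.01 = 0.5908 g
%H2O2 = 0.5908 / 0.991 × 100 = 59.62%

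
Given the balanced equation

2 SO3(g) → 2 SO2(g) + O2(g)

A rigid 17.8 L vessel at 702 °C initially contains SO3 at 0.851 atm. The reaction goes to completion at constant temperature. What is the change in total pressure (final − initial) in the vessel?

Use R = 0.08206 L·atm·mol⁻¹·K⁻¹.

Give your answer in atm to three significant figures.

Since T and V are fixed, P_final/P_initial = n_final/n_initial = 3/2.
P_final = (3/2) × 0.851 = 1.276 atm; ΔP = 1.276 − 0.851 = 0.4250 atm

0.425 atm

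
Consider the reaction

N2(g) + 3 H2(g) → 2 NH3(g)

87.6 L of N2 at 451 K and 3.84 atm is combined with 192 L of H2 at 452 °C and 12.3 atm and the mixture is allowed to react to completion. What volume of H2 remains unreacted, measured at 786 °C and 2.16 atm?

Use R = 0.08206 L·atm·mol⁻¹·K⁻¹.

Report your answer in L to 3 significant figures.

500 L

n(N2) = PV/RT = (3.84 × 87.6) / (0.08206 × 451) = 9.089 mol
n(H2) = PV/RT = (12.3 × 192) / (0.08206 × 725.15) = 39.69 mol
For 9.089 mol N2, stoichiometry requires (3/1) × 9.089 = 27.27 mol H2; 39.69 mol is available, so N2 is limiting.
n(H2) consumed = (3/1) × 9.089 = 27.27 mol; remaining = 39.69 − 27.27 = 12.42 mol
V(H2) = nRT/P = 12.42 × 0.08206 × 1059.15 / 2.16 = 499.8 L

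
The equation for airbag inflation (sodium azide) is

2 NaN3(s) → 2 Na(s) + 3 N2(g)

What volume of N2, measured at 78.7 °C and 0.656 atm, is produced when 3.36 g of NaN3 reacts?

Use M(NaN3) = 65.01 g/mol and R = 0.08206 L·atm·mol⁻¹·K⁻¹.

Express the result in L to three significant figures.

3.41 L

n(NaN3) = 3.360 / 65.01 = 0.05168 mol
n(N2) = (3/2) × 0.05168 = 0.07752 mol
V = nRT/P = 0.07752 × 0.08206 × 351.85 / 0.656 = 3.412 L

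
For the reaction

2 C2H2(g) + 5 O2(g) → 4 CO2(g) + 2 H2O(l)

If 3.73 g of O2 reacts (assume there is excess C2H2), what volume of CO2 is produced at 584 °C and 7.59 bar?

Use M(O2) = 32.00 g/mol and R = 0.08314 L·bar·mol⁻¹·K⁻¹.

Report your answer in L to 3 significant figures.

n(O2) = 3.730 / 32.00 = 0.1166 mol
n(CO2) = (4/5) × 0.1166 = 0.09328 mol
V = nRT/P = 0.09328 × 0.08314 × 857.15 / 7.59 = 0.8758 L

0.876 L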